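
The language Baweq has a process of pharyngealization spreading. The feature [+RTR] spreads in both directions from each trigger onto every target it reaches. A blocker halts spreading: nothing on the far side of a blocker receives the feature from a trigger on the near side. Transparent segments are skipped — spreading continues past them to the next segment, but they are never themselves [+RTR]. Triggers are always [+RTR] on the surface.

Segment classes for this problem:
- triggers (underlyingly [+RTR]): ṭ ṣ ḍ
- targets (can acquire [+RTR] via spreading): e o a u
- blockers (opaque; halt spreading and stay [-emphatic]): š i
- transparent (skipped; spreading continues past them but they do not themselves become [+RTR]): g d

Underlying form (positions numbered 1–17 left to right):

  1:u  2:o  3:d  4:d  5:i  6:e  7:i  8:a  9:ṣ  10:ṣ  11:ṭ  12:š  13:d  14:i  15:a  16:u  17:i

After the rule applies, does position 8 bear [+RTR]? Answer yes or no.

yes

From /ṣ/ at 9 rightward: 10 /ṣ/ is itself a trigger — this domain ends here.
From /ṣ/ at 9 leftward: 8 /a/ → [+RTR]; 7 /i/ blocks.
From /ṣ/ at 10 rightward: 11 /ṭ/ is itself a trigger — this domain ends here.
From /ṣ/ at 10 leftward: 9 /ṣ/ is itself a trigger — this domain ends here.
From /ṭ/ at 11 rightward: 12 /š/ blocks.
From /ṭ/ at 11 leftward: 10 /ṣ/ is itself a trigger — this domain ends here.
Targets with no active source: positions 1 2 6 15 16 stay [-emphatic].
[+RTR] positions on the surface: 8 9 10 11.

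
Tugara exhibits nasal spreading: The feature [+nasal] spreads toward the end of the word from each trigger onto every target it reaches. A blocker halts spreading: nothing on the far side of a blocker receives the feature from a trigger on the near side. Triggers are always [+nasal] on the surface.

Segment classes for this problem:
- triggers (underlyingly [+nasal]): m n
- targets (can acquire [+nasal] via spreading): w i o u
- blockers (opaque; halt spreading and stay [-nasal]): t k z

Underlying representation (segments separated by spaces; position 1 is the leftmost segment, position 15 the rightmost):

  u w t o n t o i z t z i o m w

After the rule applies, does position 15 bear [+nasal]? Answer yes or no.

From /n/ at 5 rightward: 6 /t/ blocks.
From /m/ at 14 rightward: 15 /w/ → [+nasal]; word edge.
Targets with no active source: positions 1 2 4 7 8 12 13 stay [-nasal].
[+nasal] positions on the surface: 5 14 15.

yes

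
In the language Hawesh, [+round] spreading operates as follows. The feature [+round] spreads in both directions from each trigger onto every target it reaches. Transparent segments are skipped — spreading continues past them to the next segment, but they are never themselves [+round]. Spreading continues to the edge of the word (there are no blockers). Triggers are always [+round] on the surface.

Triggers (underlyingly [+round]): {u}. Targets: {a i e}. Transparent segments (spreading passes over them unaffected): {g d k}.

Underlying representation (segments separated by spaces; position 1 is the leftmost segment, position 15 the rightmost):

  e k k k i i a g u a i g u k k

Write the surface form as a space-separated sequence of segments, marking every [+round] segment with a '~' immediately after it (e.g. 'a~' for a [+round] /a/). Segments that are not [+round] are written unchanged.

From /u/ at 9 rightward: 10 /a/ → [+round]; 11 /i/ → [+round]; 12 /g/ transparent; 13 /u/ is itself a trigger — this domain ends here.
From /u/ at 9 leftward: 8 /g/ transparent; 7 /a/ → [+round]; 6 /i/ → [+round]; 5 /i/ → [+round]; 4 /k/ transparent; 3 /k/ transparent; 2 /k/ transparent; 1 /e/ → [+round]; word edge.
From /u/ at 13 rightward: 14 /k/ transparent; 15 /k/ transparent; word edge.
From /u/ at 13 leftward: 12 /g/ transparent; 11 /i/ → [+round]; 10 /a/ → [+round]; 9 /u/ is itself a trigger — this domain ends here.
[+round] positions on the surface: 1 5 6 7 9 10 11 13.

e~ k k k i~ i~ a~ g u~ a~ i~ g u~ k k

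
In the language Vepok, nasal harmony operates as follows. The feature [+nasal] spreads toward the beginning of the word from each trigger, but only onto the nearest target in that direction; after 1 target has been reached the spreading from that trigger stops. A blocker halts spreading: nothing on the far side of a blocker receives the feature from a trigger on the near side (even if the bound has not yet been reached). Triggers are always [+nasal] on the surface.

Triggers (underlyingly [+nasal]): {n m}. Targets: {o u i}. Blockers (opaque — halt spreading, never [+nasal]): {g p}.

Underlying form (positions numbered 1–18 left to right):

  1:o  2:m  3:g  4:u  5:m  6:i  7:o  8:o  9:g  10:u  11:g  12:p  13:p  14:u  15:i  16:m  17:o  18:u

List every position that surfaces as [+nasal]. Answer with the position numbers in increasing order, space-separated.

1 2 4 5 15 16

From /m/ at 2 leftward: 1 /o/ → [+nasal]; bound reached.
From /m/ at 5 leftward: 4 /u/ → [+nasal]; bound reached.
From /m/ at 16 leftward: 15 /i/ → [+nasal]; bound reached.
Targets with no active source: positions 6 7 8 10 14 17 18 stay [-nasal].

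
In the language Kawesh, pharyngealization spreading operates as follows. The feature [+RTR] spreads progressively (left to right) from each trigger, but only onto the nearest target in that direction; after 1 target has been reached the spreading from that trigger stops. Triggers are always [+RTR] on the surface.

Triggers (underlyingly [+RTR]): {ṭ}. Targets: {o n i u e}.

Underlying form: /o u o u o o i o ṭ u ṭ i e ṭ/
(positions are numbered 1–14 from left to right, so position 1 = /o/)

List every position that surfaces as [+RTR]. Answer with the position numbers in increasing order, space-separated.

From /ṭ/ at 9 rightward: 10 /u/ → [+RTR]; bound reached.
From /ṭ/ at 11 rightward: 12 /i/ → [+RTR]; bound reached.
From /ṭ/ at 14 rightward: word edge.
Targets with no active source: positions 1 2 3 4 5 6 7 8 13 stay [-emphatic].

9 10 11 12 14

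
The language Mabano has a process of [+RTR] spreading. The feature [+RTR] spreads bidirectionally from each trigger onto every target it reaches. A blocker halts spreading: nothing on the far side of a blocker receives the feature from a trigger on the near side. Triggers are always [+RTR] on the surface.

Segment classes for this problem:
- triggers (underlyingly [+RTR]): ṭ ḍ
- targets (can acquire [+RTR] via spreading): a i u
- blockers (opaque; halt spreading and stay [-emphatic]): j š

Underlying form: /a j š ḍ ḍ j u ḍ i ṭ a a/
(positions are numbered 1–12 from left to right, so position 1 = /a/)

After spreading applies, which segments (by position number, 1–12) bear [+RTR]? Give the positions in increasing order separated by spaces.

From /ḍ/ at 4 rightward: 5 /ḍ/ is itself a trigger — this domain ends here.
From /ḍ/ at 4 leftward: 3 /š/ blocks.
From /ḍ/ at 5 rightward: 6 /j/ blocks.
From /ḍ/ at 5 leftward: 4 /ḍ/ is itself a trigger — this domain ends here.
From /ḍ/ at 8 rightward: 9 /i/ → [+RTR]; 10 /ṭ/ is itself a trigger — this domain ends here.
From /ḍ/ at 8 leftward: 7 /u/ → [+RTR]; 6 /j/ blocks.
From /ṭ/ at 10 rightward: 11 /a/ → [+RTR]; 12 /a/ → [+RTR]; word edge.
From /ṭ/ at 10 leftward: 9 /i/ → [+RTR]; 8 /ḍ/ is itself a trigger — this domain ends here.
Target with no active source: position 1 stays [-emphatic].

4 5 7 8 9 10 11 12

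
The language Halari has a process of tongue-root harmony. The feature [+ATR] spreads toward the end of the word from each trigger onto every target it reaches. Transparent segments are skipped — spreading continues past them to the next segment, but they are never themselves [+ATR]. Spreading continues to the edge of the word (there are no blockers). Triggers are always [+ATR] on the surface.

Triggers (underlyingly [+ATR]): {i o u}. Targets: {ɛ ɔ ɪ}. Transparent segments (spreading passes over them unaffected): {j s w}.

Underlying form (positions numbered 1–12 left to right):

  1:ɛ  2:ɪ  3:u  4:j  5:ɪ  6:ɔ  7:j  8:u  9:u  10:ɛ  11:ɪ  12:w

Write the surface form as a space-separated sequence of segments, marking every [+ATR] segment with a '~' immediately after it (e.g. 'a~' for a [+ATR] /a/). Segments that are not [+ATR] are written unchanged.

ɛ ɪ u~ j ɪ~ ɔ~ j u~ u~ ɛ~ ɪ~ w

From /u/ at 3 rightward: 4 /j/ transparent; 5 /ɪ/ → [+ATR]; 6 /ɔ/ → [+ATR]; 7 /j/ transparent; 8 /u/ is itself a trigger — this domain ends here.
From /u/ at 8 rightward: 9 /u/ is itself a trigger — this domain ends here.
From /u/ at 9 rightward: 10 /ɛ/ → [+ATR]; 11 /ɪ/ → [+ATR]; 12 /w/ transparent; word edge.
Targets with no active source: positions 1 2 stay [-ATR].
[+ATR] positions on the surface: 3 5 6 8 9 10 11.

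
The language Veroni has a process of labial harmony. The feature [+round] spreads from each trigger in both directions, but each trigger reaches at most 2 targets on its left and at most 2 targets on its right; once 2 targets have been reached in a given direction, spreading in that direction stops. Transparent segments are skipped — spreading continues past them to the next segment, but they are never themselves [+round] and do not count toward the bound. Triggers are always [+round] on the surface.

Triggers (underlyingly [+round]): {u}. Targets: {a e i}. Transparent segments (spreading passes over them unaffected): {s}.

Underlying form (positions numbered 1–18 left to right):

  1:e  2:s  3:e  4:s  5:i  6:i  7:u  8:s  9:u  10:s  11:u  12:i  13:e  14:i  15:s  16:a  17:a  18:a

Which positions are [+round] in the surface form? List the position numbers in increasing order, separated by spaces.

5 6 7 9 11 12 13

From /u/ at 7 rightward: 8 /s/ transparent; 9 /u/ is itself a trigger — this domain ends here.
From /u/ at 7 leftward: 6 /i/ → [+round]; 5 /i/ → [+round]; bound reached.
From /u/ at 9 rightward: 10 /s/ transparent; 11 /u/ is itself a trigger — this domain ends here.
From /u/ at 9 leftward: 8 /s/ transparent; 7 /u/ is itself a trigger — this domain ends here.
From /u/ at 11 rightward: 12 /i/ → [+round]; 13 /e/ → [+round]; bound reached.
From /u/ at 11 leftward: 10 /s/ transparent; 9 /u/ is itself a trigger — this domain ends here.
Targets with no active source: positions 1 3 14 16 17 18 stay [-round].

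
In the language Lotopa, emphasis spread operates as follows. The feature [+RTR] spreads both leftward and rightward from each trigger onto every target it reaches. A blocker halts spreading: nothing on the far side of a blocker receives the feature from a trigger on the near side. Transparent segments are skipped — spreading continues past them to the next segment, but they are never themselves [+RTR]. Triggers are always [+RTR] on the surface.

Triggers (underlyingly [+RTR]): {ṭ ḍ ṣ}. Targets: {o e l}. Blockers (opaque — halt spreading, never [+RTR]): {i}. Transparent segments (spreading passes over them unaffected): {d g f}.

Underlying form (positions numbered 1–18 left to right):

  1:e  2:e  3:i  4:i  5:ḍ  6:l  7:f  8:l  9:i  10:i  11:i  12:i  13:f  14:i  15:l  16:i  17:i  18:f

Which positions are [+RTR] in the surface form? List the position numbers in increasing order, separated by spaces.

From /ḍ/ at 5 rightward: 6 /l/ → [+RTR]; 7 /f/ transparent; 8 /l/ → [+RTR]; 9 /i/ blocks.
From /ḍ/ at 5 leftward: 4 /i/ blocks.
Targets with no active source: positions 1 2 15 stay [-emphatic].

5 6 8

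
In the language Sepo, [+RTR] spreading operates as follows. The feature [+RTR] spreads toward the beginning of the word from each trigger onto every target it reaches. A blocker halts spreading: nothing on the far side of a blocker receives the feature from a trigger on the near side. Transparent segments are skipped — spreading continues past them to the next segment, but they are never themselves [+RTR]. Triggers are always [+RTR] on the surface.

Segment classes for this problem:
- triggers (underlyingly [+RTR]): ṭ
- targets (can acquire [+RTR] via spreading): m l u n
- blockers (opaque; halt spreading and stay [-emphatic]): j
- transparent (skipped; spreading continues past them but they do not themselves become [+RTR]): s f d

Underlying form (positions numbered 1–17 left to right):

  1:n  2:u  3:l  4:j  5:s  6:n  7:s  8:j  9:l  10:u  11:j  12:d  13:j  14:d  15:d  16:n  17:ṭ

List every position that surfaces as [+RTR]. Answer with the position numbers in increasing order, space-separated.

From /ṭ/ at 17 leftward: 16 /n/ → [+RTR]; 15 /d/ transparent; 14 /d/ transparent; 13 /j/ blocks.
Targets with no active source: positions 1 2 3 6 9 10 stay [-emphatic].

16 17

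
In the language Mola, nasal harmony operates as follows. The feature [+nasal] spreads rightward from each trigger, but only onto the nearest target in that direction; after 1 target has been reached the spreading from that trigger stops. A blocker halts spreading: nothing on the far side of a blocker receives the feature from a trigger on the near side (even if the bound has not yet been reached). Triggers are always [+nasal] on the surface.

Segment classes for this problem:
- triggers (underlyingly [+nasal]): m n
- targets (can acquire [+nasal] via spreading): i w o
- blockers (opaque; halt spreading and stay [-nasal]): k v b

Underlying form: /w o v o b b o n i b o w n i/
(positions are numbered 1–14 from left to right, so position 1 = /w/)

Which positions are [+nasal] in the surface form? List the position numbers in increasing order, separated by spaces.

8 9 13 14

From /n/ at 8 rightward: 9 /i/ → [+nasal]; bound reached.
From /n/ at 13 rightward: 14 /i/ → [+nasal]; bound reached.
Targets with no active source: positions 1 2 4 7 11 12 stay [-nasal].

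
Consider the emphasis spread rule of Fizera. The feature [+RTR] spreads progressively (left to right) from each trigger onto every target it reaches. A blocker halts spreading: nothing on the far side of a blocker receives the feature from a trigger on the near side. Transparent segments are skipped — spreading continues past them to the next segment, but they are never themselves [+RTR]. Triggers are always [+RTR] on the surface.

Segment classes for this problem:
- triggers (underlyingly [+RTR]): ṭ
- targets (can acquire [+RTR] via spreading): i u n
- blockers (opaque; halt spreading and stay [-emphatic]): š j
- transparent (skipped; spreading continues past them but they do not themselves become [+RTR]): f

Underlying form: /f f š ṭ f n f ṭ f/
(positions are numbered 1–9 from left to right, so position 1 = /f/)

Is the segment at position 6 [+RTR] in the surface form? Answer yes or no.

From /ṭ/ at 4 rightward: 5 /f/ transparent; 6 /n/ → [+RTR]; 7 /f/ transparent; 8 /ṭ/ is itself a trigger — this domain ends here.
From /ṭ/ at 8 rightward: 9 /f/ transparent; word edge.
[+RTR] positions on the surface: 4 6 8.

yes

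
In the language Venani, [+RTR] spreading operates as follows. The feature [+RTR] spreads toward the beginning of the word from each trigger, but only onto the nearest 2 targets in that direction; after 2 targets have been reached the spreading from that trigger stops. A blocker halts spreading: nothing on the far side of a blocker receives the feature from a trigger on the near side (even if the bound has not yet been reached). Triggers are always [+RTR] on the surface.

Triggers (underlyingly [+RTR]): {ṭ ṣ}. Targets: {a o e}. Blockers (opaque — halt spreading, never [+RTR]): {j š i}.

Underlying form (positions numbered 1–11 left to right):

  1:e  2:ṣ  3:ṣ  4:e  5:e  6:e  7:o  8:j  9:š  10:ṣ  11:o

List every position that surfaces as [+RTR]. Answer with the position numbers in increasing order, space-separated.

1 2 3 10

From /ṣ/ at 2 leftward: 1 /e/ → [+RTR]; word edge.
From /ṣ/ at 3 leftward: 2 /ṣ/ is itself a trigger — this domain ends here.
From /ṣ/ at 10 leftward: 9 /š/ blocks.
Targets with no active source: positions 4 5 6 7 11 stay [-emphatic].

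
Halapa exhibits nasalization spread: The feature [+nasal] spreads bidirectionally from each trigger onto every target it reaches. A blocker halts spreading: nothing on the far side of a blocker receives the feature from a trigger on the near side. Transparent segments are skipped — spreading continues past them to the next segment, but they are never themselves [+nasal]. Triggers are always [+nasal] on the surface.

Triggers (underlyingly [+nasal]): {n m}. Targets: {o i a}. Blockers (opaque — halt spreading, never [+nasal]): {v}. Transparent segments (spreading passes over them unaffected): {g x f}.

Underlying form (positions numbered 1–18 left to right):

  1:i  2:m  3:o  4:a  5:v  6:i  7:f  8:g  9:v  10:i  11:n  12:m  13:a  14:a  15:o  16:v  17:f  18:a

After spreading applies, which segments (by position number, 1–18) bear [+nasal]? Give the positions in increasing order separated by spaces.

1 2 3 4 10 11 12 13 14 15

From /m/ at 2 rightward: 3 /o/ → [+nasal]; 4 /a/ → [+nasal]; 5 /v/ blocks.
From /m/ at 2 leftward: 1 /i/ → [+nasal]; word edge.
From /n/ at 11 rightward: 12 /m/ is itself a trigger — this domain ends here.
From /n/ at 11 leftward: 10 /i/ → [+nasal]; 9 /v/ blocks.
From /m/ at 12 rightward: 13 /a/ → [+nasal]; 14 /a/ → [+nasal]; 15 /o/ → [+nasal]; 16 /v/ blocks.
From /m/ at 12 leftward: 11 /n/ is itself a trigger — this domain ends here.
Targets with no active source: positions 6 18 stay [-nasal].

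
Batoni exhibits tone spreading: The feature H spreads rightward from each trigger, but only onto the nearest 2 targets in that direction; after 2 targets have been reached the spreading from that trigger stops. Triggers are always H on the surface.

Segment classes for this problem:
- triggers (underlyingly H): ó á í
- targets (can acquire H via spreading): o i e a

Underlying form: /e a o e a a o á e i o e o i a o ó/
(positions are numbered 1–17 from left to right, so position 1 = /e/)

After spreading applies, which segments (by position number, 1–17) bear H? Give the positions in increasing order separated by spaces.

8 9 10 17

From /á/ at 8 rightward: 9 /e/ → H; 10 /i/ → H; bound reached.
From /ó/ at 17 rightward: word edge.
Targets with no active source: positions 1 2 3 4 5 6 7 11 12 13 14 15 16 stay [-high tone].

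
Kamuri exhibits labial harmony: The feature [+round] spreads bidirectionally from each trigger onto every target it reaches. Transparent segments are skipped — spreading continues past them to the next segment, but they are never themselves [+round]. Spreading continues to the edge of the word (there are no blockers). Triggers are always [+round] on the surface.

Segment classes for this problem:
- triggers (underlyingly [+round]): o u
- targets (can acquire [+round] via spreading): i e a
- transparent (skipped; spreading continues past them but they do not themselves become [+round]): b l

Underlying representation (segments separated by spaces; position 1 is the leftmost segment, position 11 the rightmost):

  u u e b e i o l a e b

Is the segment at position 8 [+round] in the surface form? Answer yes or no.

no

From /u/ at 1 rightward: 2 /u/ is itself a trigger — this domain ends here.
From /u/ at 1 leftward: word edge.
From /u/ at 2 rightward: 3 /e/ → [+round]; 4 /b/ transparent; 5 /e/ → [+round]; 6 /i/ → [+round]; 7 /o/ is itself a trigger — this domain ends here.
From /u/ at 2 leftward: 1 /u/ is itself a trigger — this domain ends here.
From /o/ at 7 rightward: 8 /l/ transparent; 9 /a/ → [+round]; 10 /e/ → [+round]; 11 /b/ transparent; word edge.
From /o/ at 7 leftward: 6 /i/ → [+round]; 5 /e/ → [+round]; 4 /b/ transparent; 3 /e/ → [+round]; 2 /u/ is itself a trigger — this domain ends here.
[+round] positions on the surface: 1 2 3 5 6 7 9 10.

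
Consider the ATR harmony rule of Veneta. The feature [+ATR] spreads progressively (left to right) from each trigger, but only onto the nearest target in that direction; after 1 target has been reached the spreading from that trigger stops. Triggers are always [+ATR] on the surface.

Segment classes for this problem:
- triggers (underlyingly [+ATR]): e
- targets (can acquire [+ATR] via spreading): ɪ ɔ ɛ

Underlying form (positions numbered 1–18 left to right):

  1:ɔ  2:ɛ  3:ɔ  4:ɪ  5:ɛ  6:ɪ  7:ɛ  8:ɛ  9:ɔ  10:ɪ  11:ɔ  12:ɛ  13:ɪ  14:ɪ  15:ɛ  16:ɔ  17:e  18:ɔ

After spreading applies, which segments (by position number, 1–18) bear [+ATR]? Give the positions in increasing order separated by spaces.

17 18

From /e/ at 17 rightward: 18 /ɔ/ → [+ATR]; bound reached.
Targets with no active source: positions 1 2 3 4 5 6 7 8 9 10 11 12 13 14 15 16 stay [-ATR].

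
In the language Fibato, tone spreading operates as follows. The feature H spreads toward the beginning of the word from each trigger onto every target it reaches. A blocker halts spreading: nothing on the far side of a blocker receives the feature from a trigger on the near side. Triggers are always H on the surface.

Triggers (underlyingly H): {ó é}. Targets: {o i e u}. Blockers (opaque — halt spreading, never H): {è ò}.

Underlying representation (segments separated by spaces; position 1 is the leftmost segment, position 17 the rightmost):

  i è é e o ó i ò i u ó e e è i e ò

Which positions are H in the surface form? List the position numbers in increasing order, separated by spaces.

3 4 5 6 9 10 11

From /é/ at 3 leftward: 2 /è/ blocks.
From /ó/ at 6 leftward: 5 /o/ → H; 4 /e/ → H; 3 /é/ is itself a trigger — this domain ends here.
From /ó/ at 11 leftward: 10 /u/ → H; 9 /i/ → H; 8 /ò/ blocks.
Targets with no active source: positions 1 7 12 13 15 16 stay [-high tone].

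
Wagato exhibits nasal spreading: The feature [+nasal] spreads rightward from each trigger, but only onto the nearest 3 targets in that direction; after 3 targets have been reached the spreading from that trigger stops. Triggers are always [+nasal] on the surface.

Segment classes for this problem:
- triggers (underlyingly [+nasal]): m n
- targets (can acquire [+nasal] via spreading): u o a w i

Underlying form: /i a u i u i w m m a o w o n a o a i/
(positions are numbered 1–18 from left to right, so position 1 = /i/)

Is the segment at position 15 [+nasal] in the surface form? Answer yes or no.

yes

From /m/ at 8 rightward: 9 /m/ is itself a trigger — this domain ends here.
From /m/ at 9 rightward: 10 /a/ → [+nasal]; 11 /o/ → [+nasal]; 12 /w/ → [+nasal]; bound reached.
From /n/ at 14 rightward: 15 /a/ → [+nasal]; 16 /o/ → [+nasal]; 17 /a/ → [+nasal]; bound reached.
Targets with no active source: positions 1 2 3 4 5 6 7 13 18 stay [-nasal].
[+nasal] positions on the surface: 8 9 10 11 12 14 15 16 17.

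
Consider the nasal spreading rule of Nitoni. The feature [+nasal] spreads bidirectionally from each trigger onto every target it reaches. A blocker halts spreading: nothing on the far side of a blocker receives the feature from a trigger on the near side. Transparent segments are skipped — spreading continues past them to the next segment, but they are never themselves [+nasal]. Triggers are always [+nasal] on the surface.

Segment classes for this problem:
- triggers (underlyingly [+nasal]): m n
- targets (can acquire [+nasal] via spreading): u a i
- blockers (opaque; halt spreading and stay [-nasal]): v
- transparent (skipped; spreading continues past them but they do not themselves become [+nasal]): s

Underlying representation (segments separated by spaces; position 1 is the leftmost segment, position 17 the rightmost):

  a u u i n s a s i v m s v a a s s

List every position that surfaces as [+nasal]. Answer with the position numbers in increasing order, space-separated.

1 2 3 4 5 7 9 11

From /n/ at 5 rightward: 6 /s/ transparent; 7 /a/ → [+nasal]; 8 /s/ transparent; 9 /i/ → [+nasal]; 10 /v/ blocks.
From /n/ at 5 leftward: 4 /i/ → [+nasal]; 3 /u/ → [+nasal]; 2 /u/ → [+nasal]; 1 /a/ → [+nasal]; word edge.
From /m/ at 11 rightward: 12 /s/ transparent; 13 /v/ blocks.
From /m/ at 11 leftward: 10 /v/ blocks.
Targets with no active source: positions 14 15 stay [-nasal].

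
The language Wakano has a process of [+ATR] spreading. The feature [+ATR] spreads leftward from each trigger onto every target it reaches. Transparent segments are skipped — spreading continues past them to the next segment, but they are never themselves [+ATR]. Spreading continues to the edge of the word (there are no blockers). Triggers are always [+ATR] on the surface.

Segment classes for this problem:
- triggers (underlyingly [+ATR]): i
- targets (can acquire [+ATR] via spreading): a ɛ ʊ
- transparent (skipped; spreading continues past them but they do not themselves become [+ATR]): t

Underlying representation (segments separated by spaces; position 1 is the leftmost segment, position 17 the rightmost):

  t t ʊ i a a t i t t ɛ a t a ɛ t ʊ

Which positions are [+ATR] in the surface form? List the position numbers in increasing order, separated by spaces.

From /i/ at 4 leftward: 3 /ʊ/ → [+ATR]; 2 /t/ transparent; 1 /t/ transparent; word edge.
From /i/ at 8 leftward: 7 /t/ transparent; 6 /a/ → [+ATR]; 5 /a/ → [+ATR]; 4 /i/ is itself a trigger — this domain ends here.
Targets with no active source: positions 11 12 14 15 17 stay [-ATR].

3 4 5 6 8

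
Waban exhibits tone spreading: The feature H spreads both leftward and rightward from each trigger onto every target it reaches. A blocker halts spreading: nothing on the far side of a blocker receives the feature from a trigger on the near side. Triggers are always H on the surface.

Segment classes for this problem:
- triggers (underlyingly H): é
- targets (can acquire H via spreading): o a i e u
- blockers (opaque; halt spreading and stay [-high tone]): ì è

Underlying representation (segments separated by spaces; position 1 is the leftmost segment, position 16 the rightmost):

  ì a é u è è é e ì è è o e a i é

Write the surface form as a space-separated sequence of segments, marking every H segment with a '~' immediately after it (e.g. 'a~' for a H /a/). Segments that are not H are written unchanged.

From /é/ at 3 rightward: 4 /u/ → H; 5 /è/ blocks.
From /é/ at 3 leftward: 2 /a/ → H; 1 /ì/ blocks.
From /é/ at 7 rightward: 8 /e/ → H; 9 /ì/ blocks.
From /é/ at 7 leftward: 6 /è/ blocks.
From /é/ at 16 rightward: word edge.
From /é/ at 16 leftward: 15 /i/ → H; 14 /a/ → H; 13 /e/ → H; 12 /o/ → H; 11 /è/ blocks.
H positions on the surface: 2 3 4 7 8 12 13 14 15 16.

ì a~ é~ u~ è è é~ e~ ì è è o~ e~ a~ i~ é~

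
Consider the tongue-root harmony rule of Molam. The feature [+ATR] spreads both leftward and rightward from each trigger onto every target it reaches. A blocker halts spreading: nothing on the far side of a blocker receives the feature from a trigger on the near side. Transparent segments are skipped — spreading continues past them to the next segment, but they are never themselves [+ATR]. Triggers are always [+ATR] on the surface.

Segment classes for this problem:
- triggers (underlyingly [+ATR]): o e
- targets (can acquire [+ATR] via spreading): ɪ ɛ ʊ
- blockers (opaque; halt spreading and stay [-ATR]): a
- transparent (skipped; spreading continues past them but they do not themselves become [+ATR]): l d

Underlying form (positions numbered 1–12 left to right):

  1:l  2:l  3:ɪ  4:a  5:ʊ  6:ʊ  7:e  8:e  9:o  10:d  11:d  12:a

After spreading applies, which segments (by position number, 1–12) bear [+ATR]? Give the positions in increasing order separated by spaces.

5 6 7 8 9

From /e/ at 7 rightward: 8 /e/ is itself a trigger — this domain ends here.
From /e/ at 7 leftward: 6 /ʊ/ → [+ATR]; 5 /ʊ/ → [+ATR]; 4 /a/ blocks.
From /e/ at 8 rightward: 9 /o/ is itself a trigger — this domain ends here.
From /e/ at 8 leftward: 7 /e/ is itself a trigger — this domain ends here.
From /o/ at 9 rightward: 10 /d/ transparent; 11 /d/ transparent; 12 /a/ blocks.
From /o/ at 9 leftward: 8 /e/ is itself a trigger — this domain ends here.
Target with no active source: position 3 stays [-ATR].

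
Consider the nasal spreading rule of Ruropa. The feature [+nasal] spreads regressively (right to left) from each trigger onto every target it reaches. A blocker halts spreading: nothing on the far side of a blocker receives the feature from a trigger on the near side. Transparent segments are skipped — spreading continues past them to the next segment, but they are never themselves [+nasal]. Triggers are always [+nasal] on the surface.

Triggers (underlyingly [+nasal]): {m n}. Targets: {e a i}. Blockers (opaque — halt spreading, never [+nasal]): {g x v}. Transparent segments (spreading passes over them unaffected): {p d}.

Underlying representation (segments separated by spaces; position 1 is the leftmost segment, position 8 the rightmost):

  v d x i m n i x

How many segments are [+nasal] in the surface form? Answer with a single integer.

3

From /m/ at 5 leftward: 4 /i/ → [+nasal]; 3 /x/ blocks.
From /n/ at 6 leftward: 5 /m/ is itself a trigger — this domain ends here.
Target with no active source: position 7 stays [-nasal].
[+nasal] positions on the surface: 4 5 6.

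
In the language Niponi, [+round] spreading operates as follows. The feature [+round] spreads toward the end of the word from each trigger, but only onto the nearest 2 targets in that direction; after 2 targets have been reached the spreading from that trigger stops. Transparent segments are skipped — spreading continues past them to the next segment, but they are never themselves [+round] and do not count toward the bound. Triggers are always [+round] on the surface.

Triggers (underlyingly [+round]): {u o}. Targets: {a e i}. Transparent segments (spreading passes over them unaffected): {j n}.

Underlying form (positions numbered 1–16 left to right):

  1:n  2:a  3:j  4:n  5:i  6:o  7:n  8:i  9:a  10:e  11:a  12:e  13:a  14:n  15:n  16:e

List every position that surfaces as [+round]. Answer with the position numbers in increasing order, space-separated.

From /o/ at 6 rightward: 7 /n/ transparent; 8 /i/ → [+round]; 9 /a/ → [+round]; bound reached.
Targets with no active source: positions 2 5 10 11 12 13 16 stay [-round].

6 8 9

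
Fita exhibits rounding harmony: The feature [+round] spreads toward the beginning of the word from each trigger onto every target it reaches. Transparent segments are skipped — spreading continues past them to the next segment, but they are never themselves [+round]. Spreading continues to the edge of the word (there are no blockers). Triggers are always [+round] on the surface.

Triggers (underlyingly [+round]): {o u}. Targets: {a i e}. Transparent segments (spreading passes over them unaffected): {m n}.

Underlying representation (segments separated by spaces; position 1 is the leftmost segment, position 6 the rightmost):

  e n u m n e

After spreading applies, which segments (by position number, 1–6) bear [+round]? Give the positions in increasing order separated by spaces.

From /u/ at 3 leftward: 2 /n/ transparent; 1 /e/ → [+round]; word edge.
Target with no active source: position 6 stays [-round].

1 3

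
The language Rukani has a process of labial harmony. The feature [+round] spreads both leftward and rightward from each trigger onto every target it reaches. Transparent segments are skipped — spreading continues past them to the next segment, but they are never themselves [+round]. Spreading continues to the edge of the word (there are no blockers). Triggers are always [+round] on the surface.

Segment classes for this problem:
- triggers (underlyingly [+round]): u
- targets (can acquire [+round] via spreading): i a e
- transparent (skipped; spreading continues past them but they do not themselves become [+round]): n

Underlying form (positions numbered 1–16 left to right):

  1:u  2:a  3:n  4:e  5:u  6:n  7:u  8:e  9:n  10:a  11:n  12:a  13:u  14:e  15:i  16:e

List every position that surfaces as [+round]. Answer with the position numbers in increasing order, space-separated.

1 2 4 5 7 8 10 12 13 14 15 16

From /u/ at 1 rightward: 2 /a/ → [+round]; 3 /n/ transparent; 4 /e/ → [+round]; 5 /u/ is itself a trigger — this domain ends here.
From /u/ at 1 leftward: word edge.
From /u/ at 5 rightward: 6 /n/ transparent; 7 /u/ is itself a trigger — this domain ends here.
From /u/ at 5 leftward: 4 /e/ → [+round]; 3 /n/ transparent; 2 /a/ → [+round]; 1 /u/ is itself a trigger — this domain ends here.
From /u/ at 7 rightward: 8 /e/ → [+round]; 9 /n/ transparent; 10 /a/ → [+round]; 11 /n/ transparent; 12 /a/ → [+round]; 13 /u/ is itself a trigger — this domain ends here.
From /u/ at 7 leftward: 6 /n/ transparent; 5 /u/ is itself a trigger — this domain ends here.
From /u/ at 13 rightward: 14 /e/ → [+round]; 15 /i/ → [+round]; 16 /e/ → [+round]; word edge.
From /u/ at 13 leftward: 12 /a/ → [+round]; 11 /n/ transparent; 10 /a/ → [+round]; 9 /n/ transparent; 8 /e/ → [+round]; 7 /u/ is itself a trigger — this domain ends here.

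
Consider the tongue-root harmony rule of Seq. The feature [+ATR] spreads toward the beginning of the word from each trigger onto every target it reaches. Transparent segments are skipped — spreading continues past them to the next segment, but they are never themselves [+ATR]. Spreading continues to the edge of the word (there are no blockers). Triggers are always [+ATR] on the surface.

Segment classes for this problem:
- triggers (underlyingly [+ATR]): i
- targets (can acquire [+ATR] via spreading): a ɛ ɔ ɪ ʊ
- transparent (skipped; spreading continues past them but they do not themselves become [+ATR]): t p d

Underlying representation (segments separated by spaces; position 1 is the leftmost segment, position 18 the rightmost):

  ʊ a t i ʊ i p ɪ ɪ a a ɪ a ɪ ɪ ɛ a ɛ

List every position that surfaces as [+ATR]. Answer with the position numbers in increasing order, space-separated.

From /i/ at 4 leftward: 3 /t/ transparent; 2 /a/ → [+ATR]; 1 /ʊ/ → [+ATR]; word edge.
From /i/ at 6 leftward: 5 /ʊ/ → [+ATR]; 4 /i/ is itself a trigger — this domain ends here.
Targets with no active source: positions 8 9 10 11 12 13 14 15 16 17 18 stay [-ATR].

1 2 4 5 6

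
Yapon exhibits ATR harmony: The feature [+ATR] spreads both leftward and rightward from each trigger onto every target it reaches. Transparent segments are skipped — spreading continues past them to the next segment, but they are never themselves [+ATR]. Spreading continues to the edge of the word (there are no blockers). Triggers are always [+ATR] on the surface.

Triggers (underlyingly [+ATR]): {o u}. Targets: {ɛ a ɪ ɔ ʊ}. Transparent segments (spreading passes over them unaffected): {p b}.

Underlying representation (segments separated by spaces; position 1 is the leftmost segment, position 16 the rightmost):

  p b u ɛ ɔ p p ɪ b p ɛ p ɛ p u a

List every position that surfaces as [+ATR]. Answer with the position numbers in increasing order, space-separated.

3 4 5 8 11 13 15 16

From /u/ at 3 rightward: 4 /ɛ/ → [+ATR]; 5 /ɔ/ → [+ATR]; 6 /p/ transparent; 7 /p/ transparent; 8 /ɪ/ → [+ATR]; 9 /b/ transparent; 10 /p/ transparent; 11 /ɛ/ → [+ATR]; 12 /p/ transparent; 13 /ɛ/ → [+ATR]; 14 /p/ transparent; 15 /u/ is itself a trigger — this domain ends here.
From /u/ at 3 leftward: 2 /b/ transparent; 1 /p/ transparent; word edge.
From /u/ at 15 rightward: 16 /a/ → [+ATR]; word edge.
From /u/ at 15 leftward: 14 /p/ transparent; 13 /ɛ/ → [+ATR]; 12 /p/ transparent; 11 /ɛ/ → [+ATR]; 10 /p/ transparent; 9 /b/ transparent; 8 /ɪ/ → [+ATR]; 7 /p/ transparent; 6 /p/ transparent; 5 /ɔ/ → [+ATR]; 4 /ɛ/ → [+ATR]; 3 /u/ is itself a trigger — this domain ends here.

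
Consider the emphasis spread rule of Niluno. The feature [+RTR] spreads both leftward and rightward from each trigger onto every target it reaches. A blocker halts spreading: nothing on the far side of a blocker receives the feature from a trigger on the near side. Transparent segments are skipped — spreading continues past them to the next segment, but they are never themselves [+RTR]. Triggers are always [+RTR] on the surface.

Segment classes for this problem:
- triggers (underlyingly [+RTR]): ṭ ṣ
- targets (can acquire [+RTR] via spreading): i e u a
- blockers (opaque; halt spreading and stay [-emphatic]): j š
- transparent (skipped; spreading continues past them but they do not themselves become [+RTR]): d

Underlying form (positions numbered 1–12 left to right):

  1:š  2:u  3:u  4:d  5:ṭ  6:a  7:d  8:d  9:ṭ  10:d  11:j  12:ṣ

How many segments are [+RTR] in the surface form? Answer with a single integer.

6

From /ṭ/ at 5 rightward: 6 /a/ → [+RTR]; 7 /d/ transparent; 8 /d/ transparent; 9 /ṭ/ is itself a trigger — this domain ends here.
From /ṭ/ at 5 leftward: 4 /d/ transparent; 3 /u/ → [+RTR]; 2 /u/ → [+RTR]; 1 /š/ blocks.
From /ṭ/ at 9 rightward: 10 /d/ transparent; 11 /j/ blocks.
From /ṭ/ at 9 leftward: 8 /d/ transparent; 7 /d/ transparent; 6 /a/ → [+RTR]; 5 /ṭ/ is itself a trigger — this domain ends here.
From /ṣ/ at 12 rightward: word edge.
From /ṣ/ at 12 leftward: 11 /j/ blocks.
[+RTR] positions on the surface: 2 3 5 6 9 12.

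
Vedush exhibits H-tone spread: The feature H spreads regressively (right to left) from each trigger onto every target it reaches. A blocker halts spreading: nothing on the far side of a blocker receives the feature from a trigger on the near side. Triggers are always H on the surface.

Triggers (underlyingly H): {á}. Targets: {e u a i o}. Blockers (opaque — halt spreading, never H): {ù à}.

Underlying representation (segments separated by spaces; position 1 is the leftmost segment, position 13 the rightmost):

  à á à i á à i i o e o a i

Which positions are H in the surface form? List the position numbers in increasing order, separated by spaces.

2 4 5

From /á/ at 2 leftward: 1 /à/ blocks.
From /á/ at 5 leftward: 4 /i/ → H; 3 /à/ blocks.
Targets with no active source: positions 7 8 9 10 11 12 13 stay [-high tone].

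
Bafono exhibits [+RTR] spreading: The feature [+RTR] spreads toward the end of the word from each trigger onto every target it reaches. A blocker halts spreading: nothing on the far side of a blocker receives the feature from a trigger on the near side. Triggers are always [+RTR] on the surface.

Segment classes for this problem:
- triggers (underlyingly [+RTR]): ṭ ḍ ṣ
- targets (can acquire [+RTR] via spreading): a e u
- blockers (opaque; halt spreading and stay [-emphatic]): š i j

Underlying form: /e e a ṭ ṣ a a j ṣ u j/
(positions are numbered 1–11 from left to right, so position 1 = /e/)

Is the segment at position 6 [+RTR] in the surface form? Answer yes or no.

yes

From /ṭ/ at 4 rightward: 5 /ṣ/ is itself a trigger — this domain ends here.
From /ṣ/ at 5 rightward: 6 /a/ → [+RTR]; 7 /a/ → [+RTR]; 8 /j/ blocks.
From /ṣ/ at 9 rightward: 10 /u/ → [+RTR]; 11 /j/ blocks.
Targets with no active source: positions 1 2 3 stay [-emphatic].
[+RTR] positions on the surface: 4 5 6 7 9 10.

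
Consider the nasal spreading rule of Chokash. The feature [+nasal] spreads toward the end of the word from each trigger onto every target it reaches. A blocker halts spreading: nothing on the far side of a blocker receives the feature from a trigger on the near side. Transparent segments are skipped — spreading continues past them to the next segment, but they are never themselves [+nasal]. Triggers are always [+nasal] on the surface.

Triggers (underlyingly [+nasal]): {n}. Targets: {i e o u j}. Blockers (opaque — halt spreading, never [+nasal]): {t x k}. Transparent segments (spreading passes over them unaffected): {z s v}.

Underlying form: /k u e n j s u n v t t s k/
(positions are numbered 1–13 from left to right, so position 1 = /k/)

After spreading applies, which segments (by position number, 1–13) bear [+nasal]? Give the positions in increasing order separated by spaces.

4 5 7 8

From /n/ at 4 rightward: 5 /j/ → [+nasal]; 6 /s/ transparent; 7 /u/ → [+nasal]; 8 /n/ is itself a trigger — this domain ends here.
From /n/ at 8 rightward: 9 /v/ transparent; 10 /t/ blocks.
Targets with no active source: positions 2 3 stay [-nasal].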